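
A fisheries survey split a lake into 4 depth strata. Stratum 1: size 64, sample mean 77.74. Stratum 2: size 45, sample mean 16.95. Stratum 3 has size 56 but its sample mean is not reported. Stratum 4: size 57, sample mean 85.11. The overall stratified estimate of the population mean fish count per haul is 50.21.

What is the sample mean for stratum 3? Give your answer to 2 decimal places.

Σ Nₕx̄ₕ = N·μ, so 56·x̄_3 = 222·50.21 − (64·77.74 + 45·16.95 + 57·85.11).
= 11146.62 − 10589.38 = 557.24.
x̄_3 = 557.24 / 56 = 9.9507... → 9.95.

9.95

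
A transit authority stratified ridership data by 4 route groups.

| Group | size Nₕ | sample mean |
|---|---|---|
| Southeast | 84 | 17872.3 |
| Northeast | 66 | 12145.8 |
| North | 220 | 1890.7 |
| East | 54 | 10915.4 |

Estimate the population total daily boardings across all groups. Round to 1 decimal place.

3308281.6

Population total = Σ Nₕ·x̄ₕ (each stratum's size times its mean).
84·17872.3 + 66·12145.8 + 220·1890.7 + 54·10915.4 = 1501273.2 + 801622.8 + 415954 + 589431.6 = 3308281.6.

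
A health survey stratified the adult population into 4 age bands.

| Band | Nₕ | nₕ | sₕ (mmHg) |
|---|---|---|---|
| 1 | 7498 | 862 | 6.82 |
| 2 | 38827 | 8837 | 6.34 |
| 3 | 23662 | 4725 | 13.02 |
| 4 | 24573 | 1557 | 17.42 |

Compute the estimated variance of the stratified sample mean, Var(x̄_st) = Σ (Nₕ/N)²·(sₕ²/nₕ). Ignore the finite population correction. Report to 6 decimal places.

N = 94560. Term for each stratum: Wₕ²sₕ²/nₕ.
Var(x̄_st) = 0.000339264 + 0.000766878 + 0.002246509 + 0.013161613 = 0.016514264 → 0.016514.

0.016514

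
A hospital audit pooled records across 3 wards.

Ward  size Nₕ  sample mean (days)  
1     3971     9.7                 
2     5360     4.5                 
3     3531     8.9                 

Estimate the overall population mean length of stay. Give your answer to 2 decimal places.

7.31

N = 3971 + 5360 + 3531 = 12862.
Overall mean = Σ (Nₕ/N)·x̄ₕ — weight by population share, not a simple average.
Σ Nₕx̄ₕ = 3971·9.7 + 5360·4.5 + 3531·8.9 = 38518.7 + 24120 + 31425.9 = 94064.6.
Divide by N: 94064.6 / 12862 = 7.3134... → 7.31.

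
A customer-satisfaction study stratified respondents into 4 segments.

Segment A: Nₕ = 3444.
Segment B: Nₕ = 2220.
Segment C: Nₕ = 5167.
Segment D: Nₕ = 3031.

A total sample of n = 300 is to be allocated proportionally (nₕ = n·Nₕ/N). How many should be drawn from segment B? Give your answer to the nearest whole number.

48

N = 3444 + 2220 + 5167 + 3031 = 13862.
n_B = 300·2220/13862 = 48.045... → 48.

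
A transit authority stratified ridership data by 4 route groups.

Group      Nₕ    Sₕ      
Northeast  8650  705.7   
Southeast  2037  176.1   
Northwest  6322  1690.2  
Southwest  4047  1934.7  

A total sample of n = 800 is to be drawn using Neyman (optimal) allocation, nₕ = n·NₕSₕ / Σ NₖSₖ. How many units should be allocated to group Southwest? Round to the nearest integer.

251

Σ NₕSₕ = 8650·705.7 + 2037·176.1 + 6322·1690.2 + 4047·1934.7 = 24978196.
Share for Southwest: 7829730.9/24978196 = 0.31346.
n_Southwest = 800 × 0.31346 = 250.770... → 251.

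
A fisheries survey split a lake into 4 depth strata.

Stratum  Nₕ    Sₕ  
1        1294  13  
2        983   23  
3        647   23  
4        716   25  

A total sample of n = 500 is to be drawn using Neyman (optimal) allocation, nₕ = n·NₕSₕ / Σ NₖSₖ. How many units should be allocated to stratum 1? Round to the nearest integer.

Σ NₕSₕ = 1294·13 + 983·23 + 647·23 + 716·25 = 72212.
Share for 1: 16822/72212 = 0.23295.
n_1 = 500 × 0.23295 = 116.476... → 116.

116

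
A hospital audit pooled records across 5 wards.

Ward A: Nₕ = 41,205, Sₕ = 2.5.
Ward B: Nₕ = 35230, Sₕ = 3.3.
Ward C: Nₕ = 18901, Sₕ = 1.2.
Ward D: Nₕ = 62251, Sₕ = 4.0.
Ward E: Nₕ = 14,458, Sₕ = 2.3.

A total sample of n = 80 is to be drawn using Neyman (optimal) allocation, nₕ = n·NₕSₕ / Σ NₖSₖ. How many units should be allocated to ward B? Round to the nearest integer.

18

A: NₕSₕ = 41205·2.5 = 103012.5
B: NₕSₕ = 35230·3.3 = 116259
C: NₕSₕ = 18901·1.2 = 22681.2
D: NₕSₕ = 62251·4.0 = 249004
E: NₕSₕ = 14458·2.3 = 33253.4
Σ NₕSₕ = 524210.1.
n_B = 80·116259/524210.1 = 17.742... → 18.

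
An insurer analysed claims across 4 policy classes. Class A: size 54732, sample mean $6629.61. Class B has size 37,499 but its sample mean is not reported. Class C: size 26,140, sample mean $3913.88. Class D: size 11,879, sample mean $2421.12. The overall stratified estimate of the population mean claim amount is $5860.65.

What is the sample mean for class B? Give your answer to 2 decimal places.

Σ Nₕx̄ₕ = N·μ, so 37499·x̄_B = 130250·5860.65 − (54732·6629.61 + 26140·3913.88 + 11879·2421.12).
= 763349662.5 − 493921122.2 = 269428540.3.
x̄_B = 269428540.3 / 37499 = 7184.9527... → 7184.95.

7184.95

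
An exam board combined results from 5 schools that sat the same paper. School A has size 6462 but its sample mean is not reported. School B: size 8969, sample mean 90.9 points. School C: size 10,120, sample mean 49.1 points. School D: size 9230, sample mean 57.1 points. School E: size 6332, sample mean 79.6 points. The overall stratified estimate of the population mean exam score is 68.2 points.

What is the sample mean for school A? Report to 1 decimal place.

71.3

Σ Nₕx̄ₕ = N·μ, so 6462·x̄_A = 41113·68.2 − (8969·90.9 + 10120·49.1 + 9230·57.1 + 6332·79.6).
= 2803906.6 − 2343234.3 = 460672.3.
x̄_A = 460672.3 / 6462 = 71.289... → 71.3.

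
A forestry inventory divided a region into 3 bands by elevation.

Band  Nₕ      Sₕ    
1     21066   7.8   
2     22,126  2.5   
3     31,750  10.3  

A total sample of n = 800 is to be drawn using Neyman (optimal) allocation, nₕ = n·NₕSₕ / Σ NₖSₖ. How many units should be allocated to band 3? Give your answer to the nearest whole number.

479

1: NₕSₕ = 21066·7.8 = 164314.8
2: NₕSₕ = 22126·2.5 = 55315
3: NₕSₕ = 31750·10.3 = 327025
Σ NₕSₕ = 546654.8.
n_3 = 800·327025/546654.8 = 478.584... → 479.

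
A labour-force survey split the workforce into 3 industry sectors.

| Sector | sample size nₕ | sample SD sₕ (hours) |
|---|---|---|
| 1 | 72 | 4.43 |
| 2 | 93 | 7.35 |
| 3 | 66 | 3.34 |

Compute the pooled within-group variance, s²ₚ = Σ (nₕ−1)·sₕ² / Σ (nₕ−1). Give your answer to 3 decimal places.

31.090

Degrees of freedom: 71 + 92 + 65 = 228.
Σ(nₕ−1)sₕ² = 71·19.6249 + 92·54.0225 + 65·11.1556 = 7088.5519.
s²ₚ = 7088.5519 / 228 = 31.09014... → 31.090.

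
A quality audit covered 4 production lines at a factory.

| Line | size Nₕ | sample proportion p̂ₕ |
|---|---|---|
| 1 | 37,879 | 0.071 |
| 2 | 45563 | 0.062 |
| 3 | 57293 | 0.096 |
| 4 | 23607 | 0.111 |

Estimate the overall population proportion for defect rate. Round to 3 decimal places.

N = 37879 + 45563 + 57293 + 23607 = 164342.
Overall proportion = Σ (Nₕ/N)·p̂ₕ.
Σ Nₕp̂ₕ = 2689.409 + 2824.906 + 5500.128 + 2620.377 = 13634.82.
13634.82 / 164342 = 0.08297... → 0.083.

0.083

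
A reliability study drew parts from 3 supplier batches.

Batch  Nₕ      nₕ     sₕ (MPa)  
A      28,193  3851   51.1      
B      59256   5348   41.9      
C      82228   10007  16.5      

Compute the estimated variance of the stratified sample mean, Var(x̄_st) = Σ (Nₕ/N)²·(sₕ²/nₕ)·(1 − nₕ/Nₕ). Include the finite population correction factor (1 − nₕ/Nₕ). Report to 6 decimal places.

N = 169677. Term for each stratum: Wₕ²sₕ²/nₕ·(1−nₕ/Nₕ).
Var(x̄_st) = 0.016162922 + 0.036423045 + 0.005611788 = 0.058197755 → 0.058198.

0.058198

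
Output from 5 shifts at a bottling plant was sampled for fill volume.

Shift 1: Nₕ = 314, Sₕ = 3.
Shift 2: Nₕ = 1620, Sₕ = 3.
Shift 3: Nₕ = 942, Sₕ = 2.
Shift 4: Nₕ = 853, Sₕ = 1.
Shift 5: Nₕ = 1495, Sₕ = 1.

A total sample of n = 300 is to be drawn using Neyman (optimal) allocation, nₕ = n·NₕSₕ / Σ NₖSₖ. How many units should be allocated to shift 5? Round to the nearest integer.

45

Σ NₕSₕ = 314·3 + 1620·3 + 942·2 + 853·1 + 1495·1 = 10034.
Share for 5: 1495/10034 = 0.14899.
n_5 = 300 × 0.14899 = 44.698... → 45.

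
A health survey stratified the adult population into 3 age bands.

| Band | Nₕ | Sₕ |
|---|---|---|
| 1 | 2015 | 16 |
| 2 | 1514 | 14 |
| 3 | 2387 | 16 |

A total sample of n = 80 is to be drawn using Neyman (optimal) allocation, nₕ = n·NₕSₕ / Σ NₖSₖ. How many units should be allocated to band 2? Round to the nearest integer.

19

1: NₕSₕ = 2015·16 = 32240
2: NₕSₕ = 1514·14 = 21196
3: NₕSₕ = 2387·16 = 38192
Σ NₕSₕ = 91628.
n_2 = 80·21196/91628 = 18.506... → 19.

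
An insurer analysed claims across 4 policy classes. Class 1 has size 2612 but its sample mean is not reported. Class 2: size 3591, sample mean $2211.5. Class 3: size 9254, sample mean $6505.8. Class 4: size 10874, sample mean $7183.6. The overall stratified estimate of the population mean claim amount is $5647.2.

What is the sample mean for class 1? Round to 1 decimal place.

932.5

Σ Nₕx̄ₕ = N·μ, so 2612·x̄_1 = 26331·5647.2 − (3591·2211.5 + 9254·6505.8 + 10874·7183.6).
= 148696423.2 − 146260636.1 = 2435787.1.
x̄_1 = 2435787.1 / 2612 = 932.537... → 932.5.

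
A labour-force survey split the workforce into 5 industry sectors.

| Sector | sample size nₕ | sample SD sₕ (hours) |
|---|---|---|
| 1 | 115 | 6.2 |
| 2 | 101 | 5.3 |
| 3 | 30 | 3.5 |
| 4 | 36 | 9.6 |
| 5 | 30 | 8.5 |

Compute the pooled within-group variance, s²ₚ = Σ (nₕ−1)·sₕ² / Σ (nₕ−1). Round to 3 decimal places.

41.913

1: (115−1)·6.2² = 114·38.44 = 4382.16
2: (101−1)·5.3² = 100·28.09 = 2809
3: (30−1)·3.5² = 29·12.25 = 355.25
4: (36−1)·9.6² = 35·92.16 = 3225.6
5: (30−1)·8.5² = 29·72.25 = 2095.25
Numerator = 12867.26; denominator = Σ(nₕ−1) = 307.
s²ₚ = 12867.26/307 = 41.91290... → 41.913.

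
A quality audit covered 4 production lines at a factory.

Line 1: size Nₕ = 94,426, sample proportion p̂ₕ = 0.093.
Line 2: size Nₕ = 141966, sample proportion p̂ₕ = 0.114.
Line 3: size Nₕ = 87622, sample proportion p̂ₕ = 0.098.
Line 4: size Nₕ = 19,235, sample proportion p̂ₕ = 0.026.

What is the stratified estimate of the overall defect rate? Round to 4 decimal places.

0.0992

Wₕ = Nₕ/N with N = 343249: 0.2751, 0.4136, 0.2553, 0.0560.
p̂_st = 0.2751·0.093 + 0.4136·0.114 + 0.2553·0.098 + 0.0560·0.026 ≈ 0.099207... → 0.0992.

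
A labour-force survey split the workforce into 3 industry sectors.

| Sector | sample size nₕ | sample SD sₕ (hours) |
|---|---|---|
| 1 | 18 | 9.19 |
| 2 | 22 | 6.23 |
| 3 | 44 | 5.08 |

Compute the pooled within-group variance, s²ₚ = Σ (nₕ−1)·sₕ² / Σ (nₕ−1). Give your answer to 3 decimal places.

Degrees of freedom: 17 + 21 + 43 = 81.
Σ(nₕ−1)sₕ² = 17·84.4561 + 21·38.8129 + 43·25.8064 = 3360.4998.
s²ₚ = 3360.4998 / 81 = 41.48765... → 41.488.

41.488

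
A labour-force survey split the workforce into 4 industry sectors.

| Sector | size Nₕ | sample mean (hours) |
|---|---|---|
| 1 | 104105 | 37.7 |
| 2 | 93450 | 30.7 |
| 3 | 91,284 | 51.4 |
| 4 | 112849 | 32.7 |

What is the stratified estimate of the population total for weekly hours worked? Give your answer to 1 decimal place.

1: 104105·37.7 = 3924758.5
2: 93450·30.7 = 2868915
3: 91284·51.4 = 4691997.6
4: 112849·32.7 = 3690162.3
τ̂ = Σ Nₕx̄ₕ = 15175833.4.

15175833.4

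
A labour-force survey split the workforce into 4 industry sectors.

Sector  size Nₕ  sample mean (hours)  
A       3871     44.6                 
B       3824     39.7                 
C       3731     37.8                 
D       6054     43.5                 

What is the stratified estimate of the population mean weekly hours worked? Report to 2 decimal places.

N = 17480; weights Wₕ = Nₕ/N = (0.2215, 0.2188, 0.2134, 0.3463).
x̄_st = Σ Wₕ·x̄ₕ = 0.2215·44.6 + 0.2188·39.7 + 0.2134·37.8 + 0.3463·43.5 ≈ 41.6957...
→ 41.70.

41.70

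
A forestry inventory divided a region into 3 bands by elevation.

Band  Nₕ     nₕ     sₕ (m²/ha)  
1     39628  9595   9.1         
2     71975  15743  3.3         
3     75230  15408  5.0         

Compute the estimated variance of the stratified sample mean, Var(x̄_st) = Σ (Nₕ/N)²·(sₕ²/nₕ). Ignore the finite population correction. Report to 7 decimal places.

0.0007540

N = 186833. Term for each stratum: Wₕ²sₕ²/nₕ.
Var(x̄_st) = 0.0003882710 + 0.0001026589 + 0.0002630684 = 0.0007539983 → 0.0007540.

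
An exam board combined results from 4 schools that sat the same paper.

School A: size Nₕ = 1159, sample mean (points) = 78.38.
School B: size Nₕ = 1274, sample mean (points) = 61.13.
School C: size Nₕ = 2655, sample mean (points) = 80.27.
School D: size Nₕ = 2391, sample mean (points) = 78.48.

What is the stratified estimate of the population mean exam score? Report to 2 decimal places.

76.14

x̄_st = (Σ Nₕx̄ₕ) / (Σ Nₕ) = (1159·78.38 + 1274·61.13 + 2655·80.27 + 2391·78.48) / 7479
= 569484.57 / 7479 = 76.1445... → 76.14.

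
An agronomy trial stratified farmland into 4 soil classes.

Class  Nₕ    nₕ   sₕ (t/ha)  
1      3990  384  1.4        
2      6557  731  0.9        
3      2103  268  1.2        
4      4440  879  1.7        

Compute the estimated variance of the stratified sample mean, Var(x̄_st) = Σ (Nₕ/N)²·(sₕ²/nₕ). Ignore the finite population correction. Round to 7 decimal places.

N = 17090; Wₕ = Nₕ/N.
class 1: (3990/17090)²·1.4²/384 = 0.0002782188
class 2: (6557/17090)²·0.9²/731 = 0.0001631150
class 3: (2103/17090)²·1.2²/268 = 0.0000813621
class 4: (4440/17090)²·1.7²/879 = 0.0002219171
Sum = 0.0007446130 → 0.0007446.

0.0007446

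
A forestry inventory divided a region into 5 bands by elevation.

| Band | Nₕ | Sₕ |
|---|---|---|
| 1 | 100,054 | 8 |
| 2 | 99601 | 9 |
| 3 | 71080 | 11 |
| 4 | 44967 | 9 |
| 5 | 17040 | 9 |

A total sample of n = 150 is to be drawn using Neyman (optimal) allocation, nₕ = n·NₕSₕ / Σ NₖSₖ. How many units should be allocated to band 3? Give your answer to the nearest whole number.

Σ NₕSₕ = 100054·8 + 99601·9 + 71080·11 + 44967·9 + 17040·9 = 3036784.
Share for 3: 781880/3036784 = 0.25747.
n_3 = 150 × 0.25747 = 38.620... → 39.

39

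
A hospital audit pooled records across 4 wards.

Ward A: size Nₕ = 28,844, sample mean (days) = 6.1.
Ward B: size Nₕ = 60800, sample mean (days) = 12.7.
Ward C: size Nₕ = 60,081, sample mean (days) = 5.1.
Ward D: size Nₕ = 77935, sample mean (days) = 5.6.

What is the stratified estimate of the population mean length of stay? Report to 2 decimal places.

7.43

N = 28844 + 60800 + 60081 + 77935 = 227660.
Overall mean = Σ (Nₕ/N)·x̄ₕ — weight by population share, not a simple average.
Σ Nₕx̄ₕ = 28844·6.1 + 60800·12.7 + 60081·5.1 + 77935·5.6 = 175948.4 + 772160 + 306413.1 + 436436 = 1690957.5.
Divide by N: 1690957.5 / 227660 = 7.4276... → 7.43.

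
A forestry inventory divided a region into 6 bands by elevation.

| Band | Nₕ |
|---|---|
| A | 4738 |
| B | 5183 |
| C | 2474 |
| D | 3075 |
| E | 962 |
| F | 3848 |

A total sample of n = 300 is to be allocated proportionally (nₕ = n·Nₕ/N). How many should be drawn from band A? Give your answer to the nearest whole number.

70

N = 4738 + 5183 + 2474 + 3075 + 962 + 3848 = 20280.
n_A = 300·4738/20280 = 70.089... → 70.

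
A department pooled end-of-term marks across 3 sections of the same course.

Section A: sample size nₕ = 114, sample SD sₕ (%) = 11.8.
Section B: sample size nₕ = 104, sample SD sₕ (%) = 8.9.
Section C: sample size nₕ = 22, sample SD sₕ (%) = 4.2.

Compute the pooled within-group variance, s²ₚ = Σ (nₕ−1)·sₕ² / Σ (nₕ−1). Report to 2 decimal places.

A: (114−1)·11.8² = 113·139.24 = 15734.12
B: (104−1)·8.9² = 103·79.21 = 8158.63
C: (22−1)·4.2² = 21·17.64 = 370.44
Numerator = 24263.19; denominator = Σ(nₕ−1) = 237.
s²ₚ = 24263.19/237 = 102.3763... → 102.38.

102.38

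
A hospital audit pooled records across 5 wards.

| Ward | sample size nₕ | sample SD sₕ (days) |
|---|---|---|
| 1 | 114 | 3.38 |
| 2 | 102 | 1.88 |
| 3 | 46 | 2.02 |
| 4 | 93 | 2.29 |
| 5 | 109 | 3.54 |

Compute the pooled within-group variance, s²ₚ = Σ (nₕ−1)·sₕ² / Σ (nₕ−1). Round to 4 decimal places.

7.9900

Degrees of freedom: 113 + 101 + 45 + 92 + 108 = 459.
Σ(nₕ−1)sₕ² = 113·11.4244 + 101·3.5344 + 45·4.0804 + 92·5.2441 + 108·12.5316 = 3667.4196.
s²ₚ = 3667.4196 / 459 = 7.990021... → 7.9900.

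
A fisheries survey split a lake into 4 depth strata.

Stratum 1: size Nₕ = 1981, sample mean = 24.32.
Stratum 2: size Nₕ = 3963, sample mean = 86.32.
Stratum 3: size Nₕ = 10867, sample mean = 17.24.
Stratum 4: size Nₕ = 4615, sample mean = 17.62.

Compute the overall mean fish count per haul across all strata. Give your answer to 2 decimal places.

30.75

N = 21426; weights Wₕ = Nₕ/N = (0.0925, 0.1850, 0.5072, 0.2154).
x̄_st = Σ Wₕ·x̄ₕ = 0.0925·24.32 + 0.1850·86.32 + 0.5072·17.24 + 0.2154·17.62 ≈ 30.7536...
→ 30.75.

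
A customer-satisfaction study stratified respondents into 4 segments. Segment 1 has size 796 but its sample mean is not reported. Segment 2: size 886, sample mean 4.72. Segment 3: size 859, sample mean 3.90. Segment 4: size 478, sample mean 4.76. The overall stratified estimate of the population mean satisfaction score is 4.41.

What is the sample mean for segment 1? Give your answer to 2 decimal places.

4.41

N = 796 + 886 + 859 + 478 = 3019.
Overall total = μ·N = 4.41·3019 = 13313.79.
Subtract the known strata: 886·4.72 + 859·3.90 + 478·4.76 = 9807.3.
Remaining total for segment 1: 13313.79 − 9807.3 = 3506.49.
Divide by its size: 3506.49 / 796 = 4.4051... → 4.41.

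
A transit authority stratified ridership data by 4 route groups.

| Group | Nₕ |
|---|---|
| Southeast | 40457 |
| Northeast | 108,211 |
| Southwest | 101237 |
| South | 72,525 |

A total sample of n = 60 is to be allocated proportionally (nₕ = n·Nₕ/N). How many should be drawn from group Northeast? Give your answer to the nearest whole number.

Share of group Northeast = 108211/322430 = 0.33561.
Allocate 60 × 0.33561 = 20.137... → 20.

20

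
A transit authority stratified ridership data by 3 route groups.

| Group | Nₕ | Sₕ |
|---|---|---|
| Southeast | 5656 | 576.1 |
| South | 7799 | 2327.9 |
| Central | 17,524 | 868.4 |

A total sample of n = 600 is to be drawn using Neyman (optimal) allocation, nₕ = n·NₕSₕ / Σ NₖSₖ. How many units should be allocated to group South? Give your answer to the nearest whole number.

297

Southeast: NₕSₕ = 5656·576.1 = 3258421.6
South: NₕSₕ = 7799·2327.9 = 18155292.1
Central: NₕSₕ = 17524·868.4 = 15217841.6
Σ NₕSₕ = 36631555.3.
n_South = 600·18155292.1/36631555.3 = 297.371... → 297.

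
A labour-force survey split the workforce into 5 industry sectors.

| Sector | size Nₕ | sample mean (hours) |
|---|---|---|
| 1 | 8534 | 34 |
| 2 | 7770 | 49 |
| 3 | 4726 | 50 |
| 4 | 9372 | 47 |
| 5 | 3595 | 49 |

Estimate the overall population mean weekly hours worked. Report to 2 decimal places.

N = 8534 + 7770 + 4726 + 9372 + 3595 = 33997.
Overall mean = Σ (Nₕ/N)·x̄ₕ — weight by population share, not a simple average.
Σ Nₕx̄ₕ = 8534·34 + 7770·49 + 4726·50 + 9372·47 + 3595·49 = 290156 + 380730 + 236300 + 440484 + 176155 = 1523825.
Divide by N: 1523825 / 33997 = 44.8223... → 44.82.

44.82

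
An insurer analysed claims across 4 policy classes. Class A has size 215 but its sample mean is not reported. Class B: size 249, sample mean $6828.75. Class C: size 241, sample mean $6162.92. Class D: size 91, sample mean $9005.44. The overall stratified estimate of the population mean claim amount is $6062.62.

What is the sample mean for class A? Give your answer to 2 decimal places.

3817.34

N = 215 + 249 + 241 + 91 = 796.
Overall total = μ·N = 6062.62·796 = 4825845.52.
Subtract the known strata: 249·6828.75 + 241·6162.92 + 91·9005.44 = 4005117.51.
Remaining total for class A: 4825845.52 − 4005117.51 = 820728.01.
Divide by its size: 820728.01 / 215 = 3817.3396... → 3817.34.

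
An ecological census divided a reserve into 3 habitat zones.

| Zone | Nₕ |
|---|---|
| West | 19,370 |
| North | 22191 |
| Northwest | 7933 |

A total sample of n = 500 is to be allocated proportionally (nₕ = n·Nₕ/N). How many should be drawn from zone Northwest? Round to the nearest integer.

Share of zone Northwest = 7933/49494 = 0.16028.
Allocate 500 × 0.16028 = 80.141... → 80.

80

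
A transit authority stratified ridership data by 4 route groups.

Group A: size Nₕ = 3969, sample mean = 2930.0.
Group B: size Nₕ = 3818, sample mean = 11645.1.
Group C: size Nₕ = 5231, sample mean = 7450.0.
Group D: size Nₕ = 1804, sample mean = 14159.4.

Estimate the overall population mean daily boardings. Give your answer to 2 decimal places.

8136.87

N = 14822; weights Wₕ = Nₕ/N = (0.2678, 0.2576, 0.3529, 0.1217).
x̄_st = Σ Wₕ·x̄ₕ = 0.2678·2930.0 + 0.2576·11645.1 + 0.3529·7450.0 + 0.1217·14159.4 ≈ 8136.8688...
→ 8136.87.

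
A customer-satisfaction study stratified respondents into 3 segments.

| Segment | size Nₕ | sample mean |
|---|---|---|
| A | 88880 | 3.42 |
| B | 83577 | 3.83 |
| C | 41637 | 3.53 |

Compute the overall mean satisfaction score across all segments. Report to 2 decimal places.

N = 214094; weights Wₕ = Nₕ/N = (0.4151, 0.3904, 0.1945).
x̄_st = Σ Wₕ·x̄ₕ = 0.4151·3.42 + 0.3904·3.83 + 0.1945·3.53 ≈ 3.6014...
→ 3.60.

3.60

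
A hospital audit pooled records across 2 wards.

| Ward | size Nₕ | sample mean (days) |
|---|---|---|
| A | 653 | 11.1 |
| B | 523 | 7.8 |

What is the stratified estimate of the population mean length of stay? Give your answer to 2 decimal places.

9.63

N = 1176; weights Wₕ = Nₕ/N = (0.5553, 0.4447).
x̄_st = Σ Wₕ·x̄ₕ = 0.5553·11.1 + 0.4447·7.8 ≈ 9.6324...
→ 9.63.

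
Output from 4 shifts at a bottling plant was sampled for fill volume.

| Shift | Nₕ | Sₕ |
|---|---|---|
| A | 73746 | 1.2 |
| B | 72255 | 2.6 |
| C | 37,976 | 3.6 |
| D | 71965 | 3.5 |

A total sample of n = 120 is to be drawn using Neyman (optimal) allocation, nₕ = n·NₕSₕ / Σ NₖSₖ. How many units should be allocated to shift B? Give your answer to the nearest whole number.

34

A: NₕSₕ = 73746·1.2 = 88495.2
B: NₕSₕ = 72255·2.6 = 187863
C: NₕSₕ = 37976·3.6 = 136713.6
D: NₕSₕ = 71965·3.5 = 251877.5
Σ NₕSₕ = 664949.3.
n_B = 120·187863/664949.3 = 33.903... → 34.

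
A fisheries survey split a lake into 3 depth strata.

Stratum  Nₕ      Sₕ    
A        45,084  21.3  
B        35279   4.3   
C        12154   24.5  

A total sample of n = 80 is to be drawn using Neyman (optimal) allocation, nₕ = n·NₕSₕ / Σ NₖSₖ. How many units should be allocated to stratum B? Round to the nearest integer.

9

Σ NₕSₕ = 45084·21.3 + 35279·4.3 + 12154·24.5 = 1409761.9.
Share for B: 151699.7/1409761.9 = 0.10761.
n_B = 80 × 0.10761 = 8.609... → 9.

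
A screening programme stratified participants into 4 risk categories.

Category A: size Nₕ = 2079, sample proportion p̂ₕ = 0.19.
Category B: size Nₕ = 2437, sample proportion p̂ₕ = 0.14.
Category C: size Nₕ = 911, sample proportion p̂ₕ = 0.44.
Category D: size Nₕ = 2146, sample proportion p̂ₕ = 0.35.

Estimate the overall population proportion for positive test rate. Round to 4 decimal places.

N = 2079 + 2437 + 911 + 2146 = 7573.
Overall proportion = Σ (Nₕ/N)·p̂ₕ.
Σ Nₕp̂ₕ = 395.01 + 341.18 + 400.84 + 751.1 = 1888.13.
1888.13 / 7573 = 0.249324... → 0.2493.

0.2493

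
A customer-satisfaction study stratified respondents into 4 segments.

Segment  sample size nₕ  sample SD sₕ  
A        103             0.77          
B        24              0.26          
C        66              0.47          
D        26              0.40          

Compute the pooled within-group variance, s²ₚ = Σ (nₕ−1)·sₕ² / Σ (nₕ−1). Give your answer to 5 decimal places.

0.37390

Degrees of freedom: 102 + 23 + 65 + 25 = 215.
Σ(nₕ−1)sₕ² = 102·0.5929 + 23·0.0676 + 65·0.2209 + 25·0.16 = 80.3891.
s²ₚ = 80.3891 / 215 = 0.3739028... → 0.37390.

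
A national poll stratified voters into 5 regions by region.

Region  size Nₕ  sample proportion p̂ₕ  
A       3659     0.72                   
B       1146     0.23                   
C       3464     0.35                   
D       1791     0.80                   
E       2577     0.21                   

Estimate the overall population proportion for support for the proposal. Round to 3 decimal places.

0.481

N = 3659 + 1146 + 3464 + 1791 + 2577 = 12637.
Overall proportion = Σ (Nₕ/N)·p̂ₕ.
Σ Nₕp̂ₕ = 2634.48 + 263.58 + 1212.4 + 1432.8 + 541.17 = 6084.43.
6084.43 / 12637 = 0.48148... → 0.481.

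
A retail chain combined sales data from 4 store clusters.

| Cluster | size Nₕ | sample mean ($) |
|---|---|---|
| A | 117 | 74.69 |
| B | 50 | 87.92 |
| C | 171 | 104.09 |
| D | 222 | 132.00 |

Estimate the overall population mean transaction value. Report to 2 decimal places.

107.57

x̄_st = (Σ Nₕx̄ₕ) / (Σ Nₕ) = (117·74.69 + 50·87.92 + 171·104.09 + 222·132.00) / 560
= 60238.12 / 560 = 107.5681... → 107.57.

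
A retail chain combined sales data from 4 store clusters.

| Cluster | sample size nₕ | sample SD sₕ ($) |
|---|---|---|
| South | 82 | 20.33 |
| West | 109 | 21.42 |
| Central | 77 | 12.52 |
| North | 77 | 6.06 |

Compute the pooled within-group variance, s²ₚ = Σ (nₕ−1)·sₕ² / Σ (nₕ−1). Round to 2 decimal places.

Degrees of freedom: 81 + 108 + 76 + 76 = 341.
Σ(nₕ−1)sₕ² = 81·413.3089 + 108·458.8164 + 76·156.7504 + 76·36.7236 = 97734.2161.
s²ₚ = 97734.2161 / 341 = 286.6106... → 286.61.

286.61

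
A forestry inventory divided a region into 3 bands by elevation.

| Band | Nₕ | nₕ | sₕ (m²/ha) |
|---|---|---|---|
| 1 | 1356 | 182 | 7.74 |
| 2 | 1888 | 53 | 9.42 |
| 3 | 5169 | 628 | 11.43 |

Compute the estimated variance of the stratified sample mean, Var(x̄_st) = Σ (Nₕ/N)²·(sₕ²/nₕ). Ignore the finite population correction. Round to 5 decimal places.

N = 8413; Wₕ = Nₕ/N.
band 1: (1356/8413)²·7.74²/182 = 0.00855122
band 2: (1888/8413)²·9.42²/53 = 0.08431952
band 3: (5169/8413)²·11.43²/628 = 0.07853154
Sum = 0.17140228 → 0.17140.

0.17140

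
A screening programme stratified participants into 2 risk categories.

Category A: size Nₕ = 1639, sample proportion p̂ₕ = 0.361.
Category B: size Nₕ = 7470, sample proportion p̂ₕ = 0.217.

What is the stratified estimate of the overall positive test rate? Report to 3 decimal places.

N = 1639 + 7470 = 9109.
Overall proportion = Σ (Nₕ/N)·p̂ₕ.
Σ Nₕp̂ₕ = 591.679 + 1620.99 = 2212.669.
2212.669 / 9109 = 0.24291... → 0.243.

0.243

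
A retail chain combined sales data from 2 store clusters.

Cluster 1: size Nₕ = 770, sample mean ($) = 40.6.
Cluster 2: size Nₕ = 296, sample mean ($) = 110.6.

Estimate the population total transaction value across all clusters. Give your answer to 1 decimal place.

1: 770·40.6 = 31262
2: 296·110.6 = 32737.6
τ̂ = Σ Nₕx̄ₕ = 63999.6.

63999.6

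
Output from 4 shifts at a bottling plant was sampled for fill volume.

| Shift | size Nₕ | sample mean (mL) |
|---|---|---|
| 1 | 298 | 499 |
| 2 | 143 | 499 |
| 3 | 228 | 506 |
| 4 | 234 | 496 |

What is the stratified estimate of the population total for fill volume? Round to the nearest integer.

Population total = Σ Nₕ·x̄ₕ (each stratum's size times its mean).
298·499 + 143·499 + 228·506 + 234·496 = 148702 + 71357 + 115368 + 116064 = 451491.

451491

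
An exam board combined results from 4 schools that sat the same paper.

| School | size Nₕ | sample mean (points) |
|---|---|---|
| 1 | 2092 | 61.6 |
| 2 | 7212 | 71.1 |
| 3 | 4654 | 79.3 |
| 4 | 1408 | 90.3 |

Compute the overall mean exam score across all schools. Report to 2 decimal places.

x̄_st = (Σ Nₕx̄ₕ) / (Σ Nₕ) = (2092·61.6 + 7212·71.1 + 4654·79.3 + 1408·90.3) / 15366
= 1137845 / 15366 = 74.0495... → 74.05.

74.05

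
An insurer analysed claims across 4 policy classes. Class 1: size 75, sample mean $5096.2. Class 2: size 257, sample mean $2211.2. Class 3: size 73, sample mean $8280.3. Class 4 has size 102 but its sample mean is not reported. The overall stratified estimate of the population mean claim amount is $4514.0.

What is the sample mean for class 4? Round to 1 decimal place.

N = 75 + 257 + 73 + 102 = 507.
Overall total = μ·N = 4514.0·507 = 2288598.
Subtract the known strata: 75·5096.2 + 257·2211.2 + 73·8280.3 = 1554955.3.
Remaining total for class 4: 2288598 − 1554955.3 = 733642.7.
Divide by its size: 733642.7 / 102 = 7192.575... → 7192.6.

7192.6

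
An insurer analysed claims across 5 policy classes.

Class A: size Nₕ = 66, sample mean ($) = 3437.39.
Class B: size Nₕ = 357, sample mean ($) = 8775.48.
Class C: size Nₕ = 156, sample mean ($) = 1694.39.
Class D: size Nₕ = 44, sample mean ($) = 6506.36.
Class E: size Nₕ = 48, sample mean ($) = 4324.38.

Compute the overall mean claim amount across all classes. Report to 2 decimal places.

6136.94

N = 671; weights Wₕ = Nₕ/N = (0.0984, 0.5320, 0.2325, 0.0656, 0.0715).
x̄_st = Σ Wₕ·x̄ₕ = 0.0984·3437.39 + 0.5320·8775.48 + 0.2325·1694.39 + 0.0656·6506.36 + 0.0715·4324.38 ≈ 6136.9434...
→ 6136.94.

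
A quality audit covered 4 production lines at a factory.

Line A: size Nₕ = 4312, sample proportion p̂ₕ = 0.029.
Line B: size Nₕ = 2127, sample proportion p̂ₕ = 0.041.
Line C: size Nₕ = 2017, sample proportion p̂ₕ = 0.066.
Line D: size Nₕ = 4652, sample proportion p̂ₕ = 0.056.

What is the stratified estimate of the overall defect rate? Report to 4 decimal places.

0.0462

N = 4312 + 2127 + 2017 + 4652 = 13108.
Overall proportion = Σ (Nₕ/N)·p̂ₕ.
Σ Nₕp̂ₕ = 125.048 + 87.207 + 133.122 + 260.512 = 605.889.
605.889 / 13108 = 0.046223... → 0.0462.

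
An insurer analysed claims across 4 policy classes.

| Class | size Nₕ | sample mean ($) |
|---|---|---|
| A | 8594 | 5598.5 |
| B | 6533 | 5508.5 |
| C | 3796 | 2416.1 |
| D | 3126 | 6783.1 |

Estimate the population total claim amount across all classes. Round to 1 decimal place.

114476025.7

A: 8594·5598.5 = 48113509
B: 6533·5508.5 = 35987030.5
C: 3796·2416.1 = 9171515.6
D: 3126·6783.1 = 21203970.6
τ̂ = Σ Nₕx̄ₕ = 114476025.7.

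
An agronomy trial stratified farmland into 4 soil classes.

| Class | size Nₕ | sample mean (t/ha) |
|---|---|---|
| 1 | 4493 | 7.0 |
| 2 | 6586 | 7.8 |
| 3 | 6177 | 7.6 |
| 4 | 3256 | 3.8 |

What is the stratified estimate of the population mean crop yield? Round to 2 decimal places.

6.93

N = 4493 + 6586 + 6177 + 3256 = 20512.
Weight each subgroup mean by Nₕ/N and sum.
Σ Nₕx̄ₕ = 4493·7.0 + 6586·7.8 + 6177·7.6 + 3256·3.8 = 31451 + 51370.8 + 46945.2 + 12372.8 = 142139.8.
Divide by N: 142139.8 / 20512 = 6.9296... → 6.93.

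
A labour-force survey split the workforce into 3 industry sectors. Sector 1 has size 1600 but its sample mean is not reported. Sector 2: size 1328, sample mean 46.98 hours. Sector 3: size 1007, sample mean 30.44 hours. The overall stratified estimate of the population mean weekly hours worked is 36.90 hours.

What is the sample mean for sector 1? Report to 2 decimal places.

Σ Nₕx̄ₕ = N·μ, so 1600·x̄_1 = 3935·36.90 − (1328·46.98 + 1007·30.44).
= 145201.5 − 93042.52 = 52158.98.
x̄_1 = 52158.98 / 1600 = 32.5994... → 32.60.

32.60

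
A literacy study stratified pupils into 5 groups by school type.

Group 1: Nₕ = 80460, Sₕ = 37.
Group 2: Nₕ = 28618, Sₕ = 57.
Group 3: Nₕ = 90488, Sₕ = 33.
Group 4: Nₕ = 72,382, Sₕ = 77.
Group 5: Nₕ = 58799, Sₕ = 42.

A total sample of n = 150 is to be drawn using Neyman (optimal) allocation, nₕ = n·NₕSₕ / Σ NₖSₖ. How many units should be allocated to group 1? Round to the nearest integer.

1: NₕSₕ = 80460·37 = 2977020
2: NₕSₕ = 28618·57 = 1631226
3: NₕSₕ = 90488·33 = 2986104
4: NₕSₕ = 72382·77 = 5573414
5: NₕSₕ = 58799·42 = 2469558
Σ NₕSₕ = 15637322.
n_1 = 150·2977020/15637322 = 28.557... → 29.

29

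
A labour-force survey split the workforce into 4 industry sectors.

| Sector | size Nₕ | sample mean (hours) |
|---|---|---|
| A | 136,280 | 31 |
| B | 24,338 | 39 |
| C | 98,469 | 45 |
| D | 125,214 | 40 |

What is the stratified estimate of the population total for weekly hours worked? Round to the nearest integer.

A: 136280·31 = 4224680
B: 24338·39 = 949182
C: 98469·45 = 4431105
D: 125214·40 = 5008560
τ̂ = Σ Nₕx̄ₕ = 14613527.

14613527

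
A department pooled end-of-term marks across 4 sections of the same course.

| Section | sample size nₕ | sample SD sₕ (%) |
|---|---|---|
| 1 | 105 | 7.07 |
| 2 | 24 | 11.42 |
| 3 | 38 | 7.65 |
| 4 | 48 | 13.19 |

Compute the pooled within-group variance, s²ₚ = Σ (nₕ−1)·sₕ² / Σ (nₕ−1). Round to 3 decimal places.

Degrees of freedom: 104 + 23 + 37 + 47 = 211.
Σ(nₕ−1)sₕ² = 104·49.9849 + 23·130.4164 + 37·58.5225 + 47·173.9761 = 18540.216.
s²ₚ = 18540.216 / 211 = 87.86832... → 87.868.

87.868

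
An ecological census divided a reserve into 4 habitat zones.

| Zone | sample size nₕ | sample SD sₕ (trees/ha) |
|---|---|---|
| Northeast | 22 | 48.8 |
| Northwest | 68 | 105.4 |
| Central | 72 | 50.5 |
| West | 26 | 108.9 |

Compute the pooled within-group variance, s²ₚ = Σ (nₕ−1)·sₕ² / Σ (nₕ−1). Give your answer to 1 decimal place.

6912.3

Northeast: (22−1)·48.8² = 21·2381.44 = 50010.24
Northwest: (68−1)·105.4² = 67·11109.16 = 744313.72
Central: (72−1)·50.5² = 71·2550.25 = 181067.75
West: (26−1)·108.9² = 25·11859.21 = 296480.25
Numerator = 1271871.96; denominator = Σ(nₕ−1) = 184.
s²ₚ = 1271871.96/184 = 6912.348... → 6912.3.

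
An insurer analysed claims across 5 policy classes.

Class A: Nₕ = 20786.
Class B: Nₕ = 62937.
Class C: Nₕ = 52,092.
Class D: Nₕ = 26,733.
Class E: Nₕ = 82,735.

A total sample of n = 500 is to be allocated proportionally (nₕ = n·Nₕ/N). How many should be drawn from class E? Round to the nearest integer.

169

N = 20786 + 62937 + 52092 + 26733 + 82735 = 245283.
n_E = 500·82735/245283 = 168.652... → 169.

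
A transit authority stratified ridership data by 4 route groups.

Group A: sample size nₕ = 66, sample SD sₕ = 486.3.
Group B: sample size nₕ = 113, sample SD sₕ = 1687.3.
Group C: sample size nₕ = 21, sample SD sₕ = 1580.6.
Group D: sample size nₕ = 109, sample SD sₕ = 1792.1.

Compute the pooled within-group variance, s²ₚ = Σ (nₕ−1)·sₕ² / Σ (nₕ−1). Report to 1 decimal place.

Degrees of freedom: 65 + 112 + 20 + 108 = 305.
Σ(nₕ−1)sₕ² = 65·236487.69 + 112·2846981.29 + 20·2498296.36 + 108·3211622.41 = 731054751.81.
s²ₚ = 731054751.81 / 305 = 2396900.826... → 2396900.8.

2396900.8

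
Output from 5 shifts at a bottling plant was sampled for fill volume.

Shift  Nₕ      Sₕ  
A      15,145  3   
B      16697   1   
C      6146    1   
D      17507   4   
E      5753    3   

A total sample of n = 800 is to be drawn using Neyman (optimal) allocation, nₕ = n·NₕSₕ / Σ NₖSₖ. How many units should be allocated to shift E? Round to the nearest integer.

A: NₕSₕ = 15145·3 = 45435
B: NₕSₕ = 16697·1 = 16697
C: NₕSₕ = 6146·1 = 6146
D: NₕSₕ = 17507·4 = 70028
E: NₕSₕ = 5753·3 = 17259
Σ NₕSₕ = 155565.
n_E = 800·17259/155565 = 88.755... → 89.

89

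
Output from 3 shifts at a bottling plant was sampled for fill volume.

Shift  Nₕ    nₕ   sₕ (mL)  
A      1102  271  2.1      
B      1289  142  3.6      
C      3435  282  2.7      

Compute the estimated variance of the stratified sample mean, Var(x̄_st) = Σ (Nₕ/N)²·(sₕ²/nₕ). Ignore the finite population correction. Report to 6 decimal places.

0.014036

N = 5826; Wₕ = Nₕ/N.
shift A: (1102/5826)²·2.1²/271 = 0.000582226
shift B: (1289/5826)²·3.6²/142 = 0.004467675
shift C: (3435/5826)²·2.7²/282 = 0.008986508
Sum = 0.014036408 → 0.014036.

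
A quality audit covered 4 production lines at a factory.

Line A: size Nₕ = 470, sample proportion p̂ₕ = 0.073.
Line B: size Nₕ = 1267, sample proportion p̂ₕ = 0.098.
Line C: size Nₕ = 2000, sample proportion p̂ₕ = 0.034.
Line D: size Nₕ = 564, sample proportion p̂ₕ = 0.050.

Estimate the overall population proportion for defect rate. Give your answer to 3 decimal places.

N = 470 + 1267 + 2000 + 564 = 4301.
Overall proportion = Σ (Nₕ/N)·p̂ₕ.
Σ Nₕp̂ₕ = 34.31 + 124.166 + 68 + 28.2 = 254.676.
254.676 / 4301 = 0.05921... → 0.059.

0.059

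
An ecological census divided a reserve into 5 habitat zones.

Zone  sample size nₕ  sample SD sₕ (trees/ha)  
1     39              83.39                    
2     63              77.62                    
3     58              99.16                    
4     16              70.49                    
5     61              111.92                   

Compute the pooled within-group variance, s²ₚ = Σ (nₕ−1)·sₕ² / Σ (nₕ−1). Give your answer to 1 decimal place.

Degrees of freedom: 38 + 62 + 57 + 15 + 60 = 232.
Σ(nₕ−1)sₕ² = 38·6953.8921 + 62·6024.8644 + 57·9832.7056 + 15·4968.8401 + 60·12526.0864 = 2024351.4973.
s²ₚ = 2024351.4973 / 232 = 8725.653... → 8725.7.

8725.7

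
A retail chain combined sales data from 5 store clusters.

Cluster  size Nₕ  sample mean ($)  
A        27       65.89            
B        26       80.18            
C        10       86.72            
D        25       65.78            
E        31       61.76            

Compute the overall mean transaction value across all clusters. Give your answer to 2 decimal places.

69.66

N = 119; weights Wₕ = Nₕ/N = (0.2269, 0.2185, 0.0840, 0.2101, 0.2605).
x̄_st = Σ Wₕ·x̄ₕ = 0.2269·65.89 + 0.2185·80.18 + 0.0840·86.72 + 0.2101·65.78 + 0.2605·61.76 ≈ 69.6636...
→ 69.66.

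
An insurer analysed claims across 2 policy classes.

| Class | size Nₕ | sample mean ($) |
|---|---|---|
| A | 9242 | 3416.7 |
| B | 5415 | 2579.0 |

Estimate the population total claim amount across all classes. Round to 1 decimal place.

A: 9242·3416.7 = 31577141.4
B: 5415·2579.0 = 13965285
τ̂ = Σ Nₕx̄ₕ = 45542426.4.

45542426.4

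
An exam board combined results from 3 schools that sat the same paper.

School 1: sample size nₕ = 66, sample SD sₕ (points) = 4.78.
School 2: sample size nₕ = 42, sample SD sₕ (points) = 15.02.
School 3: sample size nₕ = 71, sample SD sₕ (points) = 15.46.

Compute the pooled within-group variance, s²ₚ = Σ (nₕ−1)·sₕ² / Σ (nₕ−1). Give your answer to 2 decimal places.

Degrees of freedom: 65 + 41 + 70 = 176.
Σ(nₕ−1)sₕ² = 65·22.8484 + 41·225.6004 + 70·239.0116 = 27465.5744.
s²ₚ = 27465.5744 / 176 = 156.0544 → 156.05.

156.05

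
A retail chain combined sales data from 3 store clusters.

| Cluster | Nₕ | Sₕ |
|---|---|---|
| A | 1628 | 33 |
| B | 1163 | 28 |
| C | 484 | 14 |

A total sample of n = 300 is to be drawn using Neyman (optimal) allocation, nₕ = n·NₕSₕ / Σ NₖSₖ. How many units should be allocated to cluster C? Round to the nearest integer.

22

A: NₕSₕ = 1628·33 = 53724
B: NₕSₕ = 1163·28 = 32564
C: NₕSₕ = 484·14 = 6776
Σ NₕSₕ = 93064.
n_C = 300·6776/93064 = 21.843... → 22.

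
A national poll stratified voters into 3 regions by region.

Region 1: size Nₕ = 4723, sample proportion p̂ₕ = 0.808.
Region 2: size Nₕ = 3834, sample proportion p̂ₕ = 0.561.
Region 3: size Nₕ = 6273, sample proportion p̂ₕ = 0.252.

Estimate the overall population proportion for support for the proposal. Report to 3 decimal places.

0.509

Wₕ = Nₕ/N with N = 14830: 0.3185, 0.2585, 0.4230.
p̂_st = 0.3185·0.808 + 0.2585·0.561 + 0.4230·0.252 ≈ 0.50896... → 0.509.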